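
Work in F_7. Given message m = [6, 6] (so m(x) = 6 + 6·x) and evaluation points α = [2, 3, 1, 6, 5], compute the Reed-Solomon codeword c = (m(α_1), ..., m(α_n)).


c = [4, 3, 5, 0, 1]

Message polynomial: m(x) = 6 + 6·x (mod 7).
For each evaluation point α_i, compute m(α_i) mod 7:
  α_1 = 2: Horner steps 6 → 4, so m(2) = 4.
  α_2 = 3: Horner steps 6 → 3, so m(3) = 3.
  α_3 = 1: Horner steps 6 → 5, so m(1) = 5.
  α_4 = 6: Horner steps 6 → 0, so m(6) = 0.
  α_5 = 5: Horner steps 6 → 1, so m(5) = 1.
Codeword c = [4, 3, 5, 0, 1] ∈ F_7^5.


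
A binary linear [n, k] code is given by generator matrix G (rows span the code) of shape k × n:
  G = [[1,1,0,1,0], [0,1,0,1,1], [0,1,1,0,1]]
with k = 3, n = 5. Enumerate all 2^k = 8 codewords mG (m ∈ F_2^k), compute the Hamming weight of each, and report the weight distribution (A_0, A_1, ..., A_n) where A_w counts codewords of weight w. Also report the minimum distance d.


Weight distribution: A_0 = 1, A_2 = 2, A_3 = 4, A_4 = 1. Minimum distance d = 2.

Enumerate all 2^3 = 8 messages m ∈ F_2^3.
For each, compute codeword c = mG in F_2^5, then tally its weight.
  m = 000 → c = 00000, weight = 0.
  m = 100 → c = 11010, weight = 3.
  m = 010 → c = 01011, weight = 3.
  m = 110 → c = 10001, weight = 2.
  m = 001 → c = 01101, weight = 3.
  m = 101 → c = 10111, weight = 4.
  m = 011 → c = 00110, weight = 2.
  m = 111 → c = 11100, weight = 3.
Tally weights:
  weight 0: 1 codewords.
  weight 2: 2 codewords.
  weight 3: 4 codewords.
  weight 4: 1 codewords.
Minimum distance d = smallest w > 0 with A_w > 0 = 2.
Sanity: Σ A_w = 8 = 2^3 = 8 ✓.


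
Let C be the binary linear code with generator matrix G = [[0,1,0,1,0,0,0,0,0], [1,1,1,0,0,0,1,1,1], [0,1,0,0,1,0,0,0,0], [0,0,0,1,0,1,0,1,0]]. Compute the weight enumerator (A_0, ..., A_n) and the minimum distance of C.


Weight distribution: A_0 = 1, A_2 = 3, A_3 = 3, A_5 = 2, A_6 = 3, A_7 = 3, A_8 = 1. Minimum distance d = 2.

Enumerate all 2^4 = 16 messages m ∈ F_2^4.
For each, compute codeword c = mG in F_2^9, then tally its weight.
  m = 0000 → c = 000000000, weight = 0.
  m = 1000 → c = 010100000, weight = 2.
  m = 0100 → c = 111000111, weight = 6.
  m = 1100 → c = 101100111, weight = 6.
  m = 0010 → c = 010010000, weight = 2.
  m = 1010 → c = 000110000, weight = 2.
  m = 0110 → c = 101010111, weight = 6.
  m = 1110 → c = 111110111, weight = 8.
  m = 0001 → c = 000101010, weight = 3.
  m = 1001 → c = 010001010, weight = 3.
  m = 0101 → c = 111101101, weight = 7.
  m = 1101 → c = 101001101, weight = 5.
  m = 0011 → c = 010111010, weight = 5.
  m = 1011 → c = 000011010, weight = 3.
  m = 0111 → c = 101111101, weight = 7.
  m = 1111 → c = 111011101, weight = 7.
Tally weights:
  weight 0: 1 codewords.
  weight 2: 3 codewords.
  weight 3: 3 codewords.
  weight 5: 2 codewords.
  weight 6: 3 codewords.
  weight 7: 3 codewords.
  weight 8: 1 codewords.
Minimum distance d = smallest w > 0 with A_w > 0 = 2.
Sanity: Σ A_w = 16 = 2^4 = 16 ✓.


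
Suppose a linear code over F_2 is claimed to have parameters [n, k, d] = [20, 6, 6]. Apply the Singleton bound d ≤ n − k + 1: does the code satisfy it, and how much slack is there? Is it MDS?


Singleton RHS = n − k + 1 = 15, slack = 9, bound satisfied, not MDS.

Singleton bound: d ≤ n − k + 1.
Here n = 20, k = 6, so n − k + 1 = 15.
Given d = 6, check d ≤ 15: YES.
Slack = (n − k + 1) − d = 9.
The code is NOT MDS (slack = 9 > 0).
Description: the claimed parameters are [20, 6, 6]_2; such a code would be non-MDS.


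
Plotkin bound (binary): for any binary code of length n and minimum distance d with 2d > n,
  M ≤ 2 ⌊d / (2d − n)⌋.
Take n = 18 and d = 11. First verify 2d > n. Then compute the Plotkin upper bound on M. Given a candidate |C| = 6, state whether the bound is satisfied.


Plotkin bound M ≤ 4; given |C| = 6 > bound (violated).

Check applicability: 2d = 22, n = 18.
2d − n = 4 > 0, so Plotkin applies.
Compute d/(2d−n) = 11/4 ≈ 2.7500.
⌊d/(2d−n)⌋ = 2.
Plotkin bound: M ≤ 2·2 = 4.
Given |C| = 6, check: VIOLATED.
This |C| is above the Plotkin bound, so no binary code with n = 18, d = 11 and 6 codewords exists.


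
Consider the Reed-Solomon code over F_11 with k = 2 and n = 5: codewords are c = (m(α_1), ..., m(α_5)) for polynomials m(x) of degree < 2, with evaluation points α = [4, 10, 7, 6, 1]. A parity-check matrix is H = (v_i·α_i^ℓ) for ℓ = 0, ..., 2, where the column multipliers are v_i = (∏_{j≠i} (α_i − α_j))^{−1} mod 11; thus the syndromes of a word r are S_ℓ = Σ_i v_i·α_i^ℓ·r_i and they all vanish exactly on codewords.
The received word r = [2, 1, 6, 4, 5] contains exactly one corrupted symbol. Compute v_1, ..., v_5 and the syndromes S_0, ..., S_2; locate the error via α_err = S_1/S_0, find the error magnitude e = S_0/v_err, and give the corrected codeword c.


S = (1, 4, 5), error at position 1, error magnitude e = 2, c = [0, 1, 6, 4, 5].

Step 1: column multipliers v_i = (∏_{j≠i}(α_i − α_j))^{−1} mod 11.
  i = 1 (α = 4): (4−10)(4−7)(4−6)(4−1) = (−6)·(−3)·(−2)·3 = −108 ≡ 2, so v_1 = 2^{−1} = 6 (mod 11).
  i = 2 (α = 10): (10−4)(10−7)(10−6)(10−1) = 6·3·4·9 = 648 ≡ 10, so v_2 = 10^{−1} = 10 (mod 11).
  i = 3 (α = 7): (7−4)(7−10)(7−6)(7−1) = 3·(−3)·1·6 = −54 ≡ 1, so v_3 = 1^{−1} = 1 (mod 11).
  i = 4 (α = 6): (6−4)(6−10)(6−7)(6−1) = 2·(−4)·(−1)·5 = 40 ≡ 7, so v_4 = 7^{−1} = 8 (mod 11).
  i = 5 (α = 1): (1−4)(1−10)(1−7)(1−6) = (−3)·(−9)·(−6)·(−5) = 810 ≡ 7, so v_5 = 7^{−1} = 8 (mod 11).
  v = [6, 10, 1, 8, 8].
Step 2: syndromes of r = [2, 1, 6, 4, 5] (all sums mod 11).
  S_0 = Σ v_i r_i = 6·2 + 10·1 + 1·6 + 8·4 + 8·5 = 100 ≡ 1.
  S_1 = Σ v_i α_i r_i = 6·4·2 + 10·10·1 + 1·7·6 + 8·6·4 + 8·1·5 = 422 ≡ 4.
  α_i^2 mod 11 = [5, 1, 5, 3, 1].
  S_2 = Σ v_i α_i^2 r_i = 6·5·2 + 10·1·1 + 1·5·6 + 8·3·4 + 8·1·5 = 236 ≡ 5.
  S = (1, 4, 5) ≠ 0, so r is not a codeword (an error is present).
Step 3: locate the error. For a single error e at position i, S_ℓ = v_i·e·α_i^ℓ, so α_err = S_1/S_0.
  S_0^{−1} = 1^{−1} = 1 (mod 11), so α_err = 4·1 = 4 ≡ 4 = α_1. Error position i = 1.
  Consistency check: S_2/S_1 = 5·3 = 15 ≡ 4 = α_err ✓ (single-error assumption holds).
Step 4: error magnitude e = S_0/v_1 = S_0·∏_{j≠1}(α_1 − α_j) = 1·2 = 2 ≡ 2 (mod 11).
Step 5: correct position 1: c_1 = r_1 − e = 2 − 2 ≡ 0 (mod 11). Hence c = [0, 1, 6, 4, 5].
  Check: interpolating c through the α_i gives m(x) = 3 + 2·x (degree < 2) with m(α_i) = c_i for every i, so c is indeed a codeword.


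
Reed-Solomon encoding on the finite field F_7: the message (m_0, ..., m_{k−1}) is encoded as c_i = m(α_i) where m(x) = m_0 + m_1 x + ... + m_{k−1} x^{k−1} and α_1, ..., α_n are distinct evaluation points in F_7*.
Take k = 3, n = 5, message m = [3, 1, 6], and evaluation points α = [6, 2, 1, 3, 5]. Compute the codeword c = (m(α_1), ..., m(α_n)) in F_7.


c = [1, 1, 3, 4, 4]

Message polynomial: m(x) = 3 + 1·x + 6·x^2 (mod 7).
For each evaluation point α_i, compute m(α_i) mod 7:
  α_1 = 6: Horner steps 6 → 2 → 1, so m(6) = 1.
  α_2 = 2: Horner steps 6 → 6 → 1, so m(2) = 1.
  α_3 = 1: Horner steps 6 → 0 → 3, so m(1) = 3.
  α_4 = 3: Horner steps 6 → 5 → 4, so m(3) = 4.
  α_5 = 5: Horner steps 6 → 3 → 4, so m(5) = 4.
Codeword c = [1, 1, 3, 4, 4] ∈ F_7^5.


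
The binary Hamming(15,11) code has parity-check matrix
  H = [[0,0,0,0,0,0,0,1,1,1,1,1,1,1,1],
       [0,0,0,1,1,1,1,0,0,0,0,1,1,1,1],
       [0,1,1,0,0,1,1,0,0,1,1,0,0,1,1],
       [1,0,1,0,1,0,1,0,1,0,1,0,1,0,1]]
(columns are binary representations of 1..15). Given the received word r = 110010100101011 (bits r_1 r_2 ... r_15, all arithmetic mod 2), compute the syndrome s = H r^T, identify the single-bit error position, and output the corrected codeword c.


s = (0, 1, 1, 0)^T, error position = 6, corrected codeword c = 110011100101011

Compute s = H r^T mod 2 one row at a time:
  s_1 = 0 + 0 + 1 + 0 + 1 + 0 + 1 + 1 = 4 ≡ 0 (mod 2).
  s_2 = 0 + 1 + 0 + 1 + 1 + 0 + 1 + 1 = 5 ≡ 1 (mod 2).
  s_3 = 1 + 0 + 0 + 1 + 1 + 0 + 1 + 1 = 5 ≡ 1 (mod 2).
  s_4 = 1 + 0 + 1 + 1 + 0 + 0 + 0 + 1 = 4 ≡ 0 (mod 2).
s = (0, 1, 1, 0)^T — this equals column 6 of H (binary 0110), so error is at position 6.
Correct: flip bit 6 of r = 110010100101011 to get c = 110011100101011.


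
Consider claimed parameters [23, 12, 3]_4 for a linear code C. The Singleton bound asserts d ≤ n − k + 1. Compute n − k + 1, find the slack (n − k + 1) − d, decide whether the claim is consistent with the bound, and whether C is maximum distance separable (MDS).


Singleton RHS = n − k + 1 = 12, slack = 9, bound satisfied, not MDS.

Singleton bound: d ≤ n − k + 1.
Here n = 23, k = 12, so n − k + 1 = 12.
Given d = 3, check d ≤ 12: YES.
Slack = (n − k + 1) − d = 9.
The code is NOT MDS (slack = 9 > 0).
Description: the claimed parameters are [23, 12, 3]_4; such a code would be non-MDS.


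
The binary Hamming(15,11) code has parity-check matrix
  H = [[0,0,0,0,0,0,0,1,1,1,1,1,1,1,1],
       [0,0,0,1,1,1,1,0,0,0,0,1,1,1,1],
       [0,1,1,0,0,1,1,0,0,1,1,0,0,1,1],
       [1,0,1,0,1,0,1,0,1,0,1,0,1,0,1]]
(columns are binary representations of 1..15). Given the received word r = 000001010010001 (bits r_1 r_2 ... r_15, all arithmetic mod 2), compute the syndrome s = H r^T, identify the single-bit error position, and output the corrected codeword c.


s = (1, 0, 1, 0)^T, error position = 10, corrected codeword c = 000001010110001

Compute s = H r^T mod 2 one row at a time:
  s_1 = 1 + 0 + 0 + 1 + 0 + 0 + 0 + 1 = 3 ≡ 1 (mod 2).
  s_2 = 0 + 0 + 1 + 0 + 0 + 0 + 0 + 1 = 2 ≡ 0 (mod 2).
  s_3 = 0 + 0 + 1 + 0 + 0 + 1 + 0 + 1 = 3 ≡ 1 (mod 2).
  s_4 = 0 + 0 + 0 + 0 + 0 + 1 + 0 + 1 = 2 ≡ 0 (mod 2).
s = (1, 0, 1, 0)^T — this equals column 10 of H (binary 1010), so error is at position 10.
Correct: flip bit 10 of r = 000001010010001 to get c = 000001010110001.


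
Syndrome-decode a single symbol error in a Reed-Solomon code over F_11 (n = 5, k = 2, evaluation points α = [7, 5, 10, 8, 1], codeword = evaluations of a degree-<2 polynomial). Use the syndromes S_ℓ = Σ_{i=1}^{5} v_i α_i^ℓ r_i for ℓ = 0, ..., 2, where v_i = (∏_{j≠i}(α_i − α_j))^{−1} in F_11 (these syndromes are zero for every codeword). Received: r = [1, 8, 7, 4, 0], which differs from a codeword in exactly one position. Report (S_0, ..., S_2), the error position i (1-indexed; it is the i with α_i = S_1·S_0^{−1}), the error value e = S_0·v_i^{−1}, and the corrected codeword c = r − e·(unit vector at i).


S = (6, 4, 10), error at position 4, error magnitude e = 1, c = [1, 8, 7, 3, 0].

Step 1: column multipliers v_i = (∏_{j≠i}(α_i − α_j))^{−1} mod 11.
  i = 1 (α = 7): (7−5)(7−10)(7−8)(7−1) = 2·(−3)·(−1)·6 = 36 ≡ 3, so v_1 = 3^{−1} = 4 (mod 11).
  i = 2 (α = 5): (5−7)(5−10)(5−8)(5−1) = (−2)·(−5)·(−3)·4 = −120 ≡ 1, so v_2 = 1^{−1} = 1 (mod 11).
  i = 3 (α = 10): (10−7)(10−5)(10−8)(10−1) = 3·5·2·9 = 270 ≡ 6, so v_3 = 6^{−1} = 2 (mod 11).
  i = 4 (α = 8): (8−7)(8−5)(8−10)(8−1) = 1·3·(−2)·7 = −42 ≡ 2, so v_4 = 2^{−1} = 6 (mod 11).
  i = 5 (α = 1): (1−7)(1−5)(1−10)(1−8) = (−6)·(−4)·(−9)·(−7) = 1512 ≡ 5, so v_5 = 5^{−1} = 9 (mod 11).
  v = [4, 1, 2, 6, 9].
Step 2: syndromes of r = [1, 8, 7, 4, 0] (all sums mod 11).
  S_0 = Σ v_i r_i = 4·1 + 1·8 + 2·7 + 6·4 + 9·0 = 50 ≡ 6.
  S_1 = Σ v_i α_i r_i = 4·7·1 + 1·5·8 + 2·10·7 + 6·8·4 + 9·1·0 = 400 ≡ 4.
  α_i^2 mod 11 = [5, 3, 1, 9, 1].
  S_2 = Σ v_i α_i^2 r_i = 4·5·1 + 1·3·8 + 2·1·7 + 6·9·4 + 9·1·0 = 274 ≡ 10.
  S = (6, 4, 10) ≠ 0, so r is not a codeword (an error is present).
Step 3: locate the error. For a single error e at position i, S_ℓ = v_i·e·α_i^ℓ, so α_err = S_1/S_0.
  S_0^{−1} = 6^{−1} = 2 (mod 11), so α_err = 4·2 = 8 ≡ 8 = α_4. Error position i = 4.
  Consistency check: S_2/S_1 = 10·3 = 30 ≡ 8 = α_err ✓ (single-error assumption holds).
Step 4: error magnitude e = S_0/v_4 = S_0·∏_{j≠4}(α_4 − α_j) = 6·2 = 12 ≡ 1 (mod 11).
Step 5: correct position 4: c_4 = r_4 − e = 4 − 1 ≡ 3 (mod 11). Hence c = [1, 8, 7, 3, 0].
  Check: interpolating c through the α_i gives m(x) = 9 + 2·x (degree < 2) with m(α_i) = c_i for every i, so c is indeed a codeword.


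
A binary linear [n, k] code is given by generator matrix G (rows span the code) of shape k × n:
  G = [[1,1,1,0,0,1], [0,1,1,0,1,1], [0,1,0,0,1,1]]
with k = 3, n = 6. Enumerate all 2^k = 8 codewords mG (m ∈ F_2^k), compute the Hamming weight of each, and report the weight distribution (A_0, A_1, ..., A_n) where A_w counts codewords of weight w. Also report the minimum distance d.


Weight distribution: A_0 = 1, A_1 = 1, A_2 = 1, A_3 = 3, A_4 = 2. Minimum distance d = 1.

Enumerate all 2^3 = 8 messages m ∈ F_2^3.
For each, compute codeword c = mG in F_2^6, then tally its weight.
  m = 000 → c = 000000, weight = 0.
  m = 100 → c = 111001, weight = 4.
  m = 010 → c = 011011, weight = 4.
  m = 110 → c = 100010, weight = 2.
  m = 001 → c = 010011, weight = 3.
  m = 101 → c = 101010, weight = 3.
  m = 011 → c = 001000, weight = 1.
  m = 111 → c = 110001, weight = 3.
Tally weights:
  weight 0: 1 codewords.
  weight 1: 1 codewords.
  weight 2: 1 codewords.
  weight 3: 3 codewords.
  weight 4: 2 codewords.
Minimum distance d = smallest w > 0 with A_w > 0 = 1.
Sanity: Σ A_w = 8 = 2^3 = 8 ✓.


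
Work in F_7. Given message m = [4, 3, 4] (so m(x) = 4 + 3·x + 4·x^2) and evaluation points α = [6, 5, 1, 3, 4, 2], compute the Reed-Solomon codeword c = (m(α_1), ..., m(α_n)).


c = [5, 0, 4, 0, 3, 5]

Message polynomial: m(x) = 4 + 3·x + 4·x^2 (mod 7).
For each evaluation point α_i, compute m(α_i) mod 7:
  α_1 = 6: Horner steps 4 → 6 → 5, so m(6) = 5.
  α_2 = 5: Horner steps 4 → 2 → 0, so m(5) = 0.
  α_3 = 1: Horner steps 4 → 0 → 4, so m(1) = 4.
  α_4 = 3: Horner steps 4 → 1 → 0, so m(3) = 0.
  α_5 = 4: Horner steps 4 → 5 → 3, so m(4) = 3.
  α_6 = 2: Horner steps 4 → 4 → 5, so m(2) = 5.
Codeword c = [5, 0, 4, 0, 3, 5] ∈ F_7^6.


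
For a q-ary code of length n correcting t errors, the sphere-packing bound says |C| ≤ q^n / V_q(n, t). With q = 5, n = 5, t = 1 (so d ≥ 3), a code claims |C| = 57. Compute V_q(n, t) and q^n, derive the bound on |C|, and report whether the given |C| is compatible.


V_q(n, t) = 21, q^n = 3125, Hamming bound = 148, |C| = 57 ≤ bound (satisfied).

Step 1: Compute V_q(n, t) = Σ_{j=0}^1 C(n, j) (q−1)^j.
  j = 0: C(5,0)·(4)^0 = 1·1 = 1.
  j = 1: C(5,1)·(4)^1 = 5·4 = 20.
  V_q(n, t) = 1 + 20 = 21.
Step 2: q^n = 5^5 = 3125.
Step 3: Hamming bound ⌊q^n / V_q(n,t)⌋ = ⌊3125/21⌋ = 148.
Step 4: Compare |C| = 57 to 148: satisfied.
The claimed |C| lies below the Hamming bound.


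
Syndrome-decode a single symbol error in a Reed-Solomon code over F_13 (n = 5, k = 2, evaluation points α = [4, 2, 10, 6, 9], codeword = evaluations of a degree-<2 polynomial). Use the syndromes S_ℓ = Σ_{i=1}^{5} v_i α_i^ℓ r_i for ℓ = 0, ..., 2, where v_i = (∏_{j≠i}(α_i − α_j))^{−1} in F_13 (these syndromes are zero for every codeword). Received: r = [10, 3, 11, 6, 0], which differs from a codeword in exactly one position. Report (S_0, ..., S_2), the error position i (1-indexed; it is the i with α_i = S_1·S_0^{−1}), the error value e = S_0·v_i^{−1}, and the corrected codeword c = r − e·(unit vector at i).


S = (9, 5, 10), error at position 2, error magnitude e = 2, c = [10, 1, 11, 6, 0].

Step 1: column multipliers v_i = (∏_{j≠i}(α_i − α_j))^{−1} mod 13.
  i = 1 (α = 4): (4−2)(4−10)(4−6)(4−9) = 2·(−6)·(−2)·(−5) = −120 ≡ 10, so v_1 = 10^{−1} = 4 (mod 13).
  i = 2 (α = 2): (2−4)(2−10)(2−6)(2−9) = (−2)·(−8)·(−4)·(−7) = 448 ≡ 6, so v_2 = 6^{−1} = 11 (mod 13).
  i = 3 (α = 10): (10−4)(10−2)(10−6)(10−9) = 6·8·4·1 = 192 ≡ 10, so v_3 = 10^{−1} = 4 (mod 13).
  i = 4 (α = 6): (6−4)(6−2)(6−10)(6−9) = 2·4·(−4)·(−3) = 96 ≡ 5, so v_4 = 5^{−1} = 8 (mod 13).
  i = 5 (α = 9): (9−4)(9−2)(9−10)(9−6) = 5·7·(−1)·3 = −105 ≡ 12, so v_5 = 12^{−1} = 12 (mod 13).
  v = [4, 11, 4, 8, 12].
Step 2: syndromes of r = [10, 3, 11, 6, 0] (all sums mod 13).
  S_0 = Σ v_i r_i = 4·10 + 11·3 + 4·11 + 8·6 + 12·0 = 165 ≡ 9.
  S_1 = Σ v_i α_i r_i = 4·4·10 + 11·2·3 + 4·10·11 + 8·6·6 + 12·9·0 = 954 ≡ 5.
  α_i^2 mod 13 = [3, 4, 9, 10, 3].
  S_2 = Σ v_i α_i^2 r_i = 4·3·10 + 11·4·3 + 4·9·11 + 8·10·6 + 12·3·0 = 1128 ≡ 10.
  S = (9, 5, 10) ≠ 0, so r is not a codeword (an error is present).
Step 3: locate the error. For a single error e at position i, S_ℓ = v_i·e·α_i^ℓ, so α_err = S_1/S_0.
  S_0^{−1} = 9^{−1} = 3 (mod 13), so α_err = 5·3 = 15 ≡ 2 = α_2. Error position i = 2.
  Consistency check: S_2/S_1 = 10·8 = 80 ≡ 2 = α_err ✓ (single-error assumption holds).
Step 4: error magnitude e = S_0/v_2 = S_0·∏_{j≠2}(α_2 − α_j) = 9·6 = 54 ≡ 2 (mod 13).
Step 5: correct position 2: c_2 = r_2 − e = 3 − 2 ≡ 1 (mod 13). Hence c = [10, 1, 11, 6, 0].
  Check: interpolating c through the α_i gives m(x) = 5 + 11·x (degree < 2) with m(α_i) = c_i for every i, so c is indeed a codeword.


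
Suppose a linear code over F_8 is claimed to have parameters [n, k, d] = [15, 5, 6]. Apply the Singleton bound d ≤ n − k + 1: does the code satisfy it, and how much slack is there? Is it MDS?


Singleton RHS = n − k + 1 = 11, slack = 5, bound satisfied, not MDS.

Singleton bound: d ≤ n − k + 1.
Here n = 15, k = 5, so n − k + 1 = 11.
Given d = 6, check d ≤ 11: YES.
Slack = (n − k + 1) − d = 5.
The code is NOT MDS (slack = 5 > 0).
Description: the claimed parameters are [15, 5, 6]_8; such a code would be non-MDS.


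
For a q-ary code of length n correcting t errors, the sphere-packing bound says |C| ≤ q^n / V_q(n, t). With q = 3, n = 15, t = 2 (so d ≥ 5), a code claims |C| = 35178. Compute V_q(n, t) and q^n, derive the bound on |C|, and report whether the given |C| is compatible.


V_q(n, t) = 451, q^n = 14348907, Hamming bound = 31815, |C| = 35178 > bound (violated).

Step 1: Compute V_q(n, t) = Σ_{j=0}^2 C(n, j) (q−1)^j.
  j = 0: C(15,0)·(2)^0 = 1·1 = 1.
  j = 1: C(15,1)·(2)^1 = 15·2 = 30.
  j = 2: C(15,2)·(2)^2 = 105·4 = 420.
  V_q(n, t) = 1 + 30 + 420 = 451.
Step 2: q^n = 3^15 = 14348907.
Step 3: Hamming bound ⌊q^n / V_q(n,t)⌋ = ⌊14348907/451⌋ = 31815.
Step 4: Compare |C| = 35178 to 31815: violated.
The claimed |C| lies above the Hamming bound, so no 3-ary code of length 15 with d ≥ 5 can have 35178 codewords.


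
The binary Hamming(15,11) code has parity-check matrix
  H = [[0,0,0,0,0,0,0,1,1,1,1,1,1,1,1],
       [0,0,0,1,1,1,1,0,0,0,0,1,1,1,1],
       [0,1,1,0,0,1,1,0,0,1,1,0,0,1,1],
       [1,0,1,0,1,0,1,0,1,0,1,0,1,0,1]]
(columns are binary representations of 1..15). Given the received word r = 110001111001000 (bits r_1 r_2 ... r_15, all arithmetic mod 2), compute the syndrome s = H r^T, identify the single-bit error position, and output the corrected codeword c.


s = (1, 1, 1, 1)^T, error position = 15, corrected codeword c = 110001111001001

Compute s = H r^T mod 2 one row at a time:
  s_1 = 1 + 1 + 0 + 0 + 1 + 0 + 0 + 0 = 3 ≡ 1 (mod 2).
  s_2 = 0 + 0 + 1 + 1 + 1 + 0 + 0 + 0 = 3 ≡ 1 (mod 2).
  s_3 = 1 + 0 + 1 + 1 + 0 + 0 + 0 + 0 = 3 ≡ 1 (mod 2).
  s_4 = 1 + 0 + 0 + 1 + 1 + 0 + 0 + 0 = 3 ≡ 1 (mod 2).
s = (1, 1, 1, 1)^T — this equals column 15 of H (binary 1111), so error is at position 15.
Correct: flip bit 15 of r = 110001111001000 to get c = 110001111001001.


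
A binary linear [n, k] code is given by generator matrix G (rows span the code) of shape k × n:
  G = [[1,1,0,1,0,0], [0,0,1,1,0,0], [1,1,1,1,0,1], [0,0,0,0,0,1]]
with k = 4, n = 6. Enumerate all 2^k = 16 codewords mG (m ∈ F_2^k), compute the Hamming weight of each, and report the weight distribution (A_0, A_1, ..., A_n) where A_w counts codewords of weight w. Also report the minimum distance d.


Weight distribution: A_0 = 1, A_1 = 3, A_2 = 4, A_3 = 4, A_4 = 3, A_5 = 1. Minimum distance d = 1.

Enumerate all 2^4 = 16 messages m ∈ F_2^4.
For each, compute codeword c = mG in F_2^6, then tally its weight.
  m = 0000 → c = 000000, weight = 0.
  m = 1000 → c = 110100, weight = 3.
  m = 0100 → c = 001100, weight = 2.
  m = 1100 → c = 111000, weight = 3.
  m = 0010 → c = 111101, weight = 5.
  m = 1010 → c = 001001, weight = 2.
  m = 0110 → c = 110001, weight = 3.
  m = 1110 → c = 000101, weight = 2.
  m = 0001 → c = 000001, weight = 1.
  m = 1001 → c = 110101, weight = 4.
  m = 0101 → c = 001101, weight = 3.
  m = 1101 → c = 111001, weight = 4.
  m = 0011 → c = 111100, weight = 4.
  m = 1011 → c = 001000, weight = 1.
  m = 0111 → c = 110000, weight = 2.
  m = 1111 → c = 000100, weight = 1.
Tally weights:
  weight 0: 1 codewords.
  weight 1: 3 codewords.
  weight 2: 4 codewords.
  weight 3: 4 codewords.
  weight 4: 3 codewords.
  weight 5: 1 codewords.
Minimum distance d = smallest w > 0 with A_w > 0 = 1.
Sanity: Σ A_w = 16 = 2^4 = 16 ✓.


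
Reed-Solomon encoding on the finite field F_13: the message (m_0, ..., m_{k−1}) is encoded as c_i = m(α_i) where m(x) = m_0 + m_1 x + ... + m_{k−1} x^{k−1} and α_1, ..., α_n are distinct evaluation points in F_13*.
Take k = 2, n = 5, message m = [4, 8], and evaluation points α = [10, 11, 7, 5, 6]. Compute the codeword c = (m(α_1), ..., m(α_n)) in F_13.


c = [6, 1, 8, 5, 0]

Message polynomial: m(x) = 4 + 8·x (mod 13).
For each evaluation point α_i, compute m(α_i) mod 13:
  α_1 = 10: Horner steps 8 → 6, so m(10) = 6.
  α_2 = 11: Horner steps 8 → 1, so m(11) = 1.
  α_3 = 7: Horner steps 8 → 8, so m(7) = 8.
  α_4 = 5: Horner steps 8 → 5, so m(5) = 5.
  α_5 = 6: Horner steps 8 → 0, so m(6) = 0.
Codeword c = [6, 1, 8, 5, 0] ∈ F_13^5.


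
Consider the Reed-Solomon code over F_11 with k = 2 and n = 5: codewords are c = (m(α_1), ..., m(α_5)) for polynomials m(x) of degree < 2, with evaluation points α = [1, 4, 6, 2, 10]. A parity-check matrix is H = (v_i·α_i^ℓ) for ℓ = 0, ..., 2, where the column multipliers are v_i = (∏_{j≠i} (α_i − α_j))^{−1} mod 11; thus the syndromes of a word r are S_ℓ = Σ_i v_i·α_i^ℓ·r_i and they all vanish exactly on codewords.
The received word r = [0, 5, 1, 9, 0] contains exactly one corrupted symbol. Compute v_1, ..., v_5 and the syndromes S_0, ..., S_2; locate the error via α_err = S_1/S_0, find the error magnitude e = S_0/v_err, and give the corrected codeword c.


S = (7, 4, 7), error at position 5, error magnitude e = 7, c = [0, 5, 1, 9, 4].

Step 1: column multipliers v_i = (∏_{j≠i}(α_i − α_j))^{−1} mod 11.
  i = 1 (α = 1): (1−4)(1−6)(1−2)(1−10) = (−3)·(−5)·(−1)·(−9) = 135 ≡ 3, so v_1 = 3^{−1} = 4 (mod 11).
  i = 2 (α = 4): (4−1)(4−6)(4−2)(4−10) = 3·(−2)·2·(−6) = 72 ≡ 6, so v_2 = 6^{−1} = 2 (mod 11).
  i = 3 (α = 6): (6−1)(6−4)(6−2)(6−10) = 5·2·4·(−4) = −160 ≡ 5, so v_3 = 5^{−1} = 9 (mod 11).
  i = 4 (α = 2): (2−1)(2−4)(2−6)(2−10) = 1·(−2)·(−4)·(−8) = −64 ≡ 2, so v_4 = 2^{−1} = 6 (mod 11).
  i = 5 (α = 10): (10−1)(10−4)(10−6)(10−2) = 9·6·4·8 = 1728 ≡ 1, so v_5 = 1^{−1} = 1 (mod 11).
  v = [4, 2, 9, 6, 1].
Step 2: syndromes of r = [0, 5, 1, 9, 0] (all sums mod 11).
  S_0 = Σ v_i r_i = 4·0 + 2·5 + 9·1 + 6·9 + 1·0 = 73 ≡ 7.
  S_1 = Σ v_i α_i r_i = 4·1·0 + 2·4·5 + 9·6·1 + 6·2·9 + 1·10·0 = 202 ≡ 4.
  α_i^2 mod 11 = [1, 5, 3, 4, 1].
  S_2 = Σ v_i α_i^2 r_i = 4·1·0 + 2·5·5 + 9·3·1 + 6·4·9 + 1·1·0 = 293 ≡ 7.
  S = (7, 4, 7) ≠ 0, so r is not a codeword (an error is present).
Step 3: locate the error. For a single error e at position i, S_ℓ = v_i·e·α_i^ℓ, so α_err = S_1/S_0.
  S_0^{−1} = 7^{−1} = 8 (mod 11), so α_err = 4·8 = 32 ≡ 10 = α_5. Error position i = 5.
  Consistency check: S_2/S_1 = 7·3 = 21 ≡ 10 = α_err ✓ (single-error assumption holds).
Step 4: error magnitude e = S_0/v_5 = S_0·∏_{j≠5}(α_5 − α_j) = 7·1 = 7 ≡ 7 (mod 11).
Step 5: correct position 5: c_5 = r_5 − e = 0 − 7 ≡ 4 (mod 11). Hence c = [0, 5, 1, 9, 4].
  Check: interpolating c through the α_i gives m(x) = 2 + 9·x (degree < 2) with m(α_i) = c_i for every i, so c is indeed a codeword.


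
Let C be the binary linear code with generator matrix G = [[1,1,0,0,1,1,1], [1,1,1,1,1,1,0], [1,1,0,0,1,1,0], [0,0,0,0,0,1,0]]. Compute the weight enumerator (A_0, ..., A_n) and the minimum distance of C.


Weight distribution: A_0 = 1, A_1 = 2, A_2 = 2, A_3 = 3, A_4 = 3, A_5 = 2, A_6 = 2, A_7 = 1. Minimum distance d = 1.

Enumerate all 2^4 = 16 messages m ∈ F_2^4.
For each, compute codeword c = mG in F_2^7, then tally its weight.
  m = 0000 → c = 0000000, weight = 0.
  m = 1000 → c = 1100111, weight = 5.
  m = 0100 → c = 1111110, weight = 6.
  m = 1100 → c = 0011001, weight = 3.
  m = 0010 → c = 1100110, weight = 4.
  m = 1010 → c = 0000001, weight = 1.
  m = 0110 → c = 0011000, weight = 2.
  m = 1110 → c = 1111111, weight = 7.
  m = 0001 → c = 0000010, weight = 1.
  m = 1001 → c = 1100101, weight = 4.
  m = 0101 → c = 1111100, weight = 5.
  m = 1101 → c = 0011011, weight = 4.
  m = 0011 → c = 1100100, weight = 3.
  m = 1011 → c = 0000011, weight = 2.
  m = 0111 → c = 0011010, weight = 3.
  m = 1111 → c = 1111101, weight = 6.
Tally weights:
  weight 0: 1 codewords.
  weight 1: 2 codewords.
  weight 2: 2 codewords.
  weight 3: 3 codewords.
  weight 4: 3 codewords.
  weight 5: 2 codewords.
  weight 6: 2 codewords.
  weight 7: 1 codewords.
Minimum distance d = smallest w > 0 with A_w > 0 = 1.
Sanity: Σ A_w = 16 = 2^4 = 16 ✓.


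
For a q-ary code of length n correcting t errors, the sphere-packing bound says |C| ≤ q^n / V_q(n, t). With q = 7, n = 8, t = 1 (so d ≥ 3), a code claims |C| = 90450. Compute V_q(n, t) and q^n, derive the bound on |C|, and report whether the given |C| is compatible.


V_q(n, t) = 49, q^n = 5764801, Hamming bound = 117649, |C| = 90450 ≤ bound (satisfied).

Step 1: Compute V_q(n, t) = Σ_{j=0}^1 C(n, j) (q−1)^j.
  j = 0: C(8,0)·(6)^0 = 1·1 = 1.
  j = 1: C(8,1)·(6)^1 = 8·6 = 48.
  V_q(n, t) = 1 + 48 = 49.
Step 2: q^n = 7^8 = 5764801.
Step 3: Hamming bound ⌊q^n / V_q(n,t)⌋ = ⌊5764801/49⌋ = 117649.
Step 4: Compare |C| = 90450 to 117649: satisfied.
The claimed |C| lies below the Hamming bound.


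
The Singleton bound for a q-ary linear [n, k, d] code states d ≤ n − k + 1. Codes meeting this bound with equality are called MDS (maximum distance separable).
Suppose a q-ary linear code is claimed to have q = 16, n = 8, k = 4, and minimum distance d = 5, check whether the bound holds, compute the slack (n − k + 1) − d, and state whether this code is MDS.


Singleton RHS = n − k + 1 = 5, slack = 0, bound satisfied, MDS.

Singleton bound: d ≤ n − k + 1.
Here n = 8, k = 4, so n − k + 1 = 5.
Given d = 5, check d ≤ 5: YES.
Slack = (n − k + 1) − d = 0.
The code is MDS (slack = 0).
Description: the claimed parameters are [8, 4, 5]_16; such a code would be MDS (meets Singleton bound).


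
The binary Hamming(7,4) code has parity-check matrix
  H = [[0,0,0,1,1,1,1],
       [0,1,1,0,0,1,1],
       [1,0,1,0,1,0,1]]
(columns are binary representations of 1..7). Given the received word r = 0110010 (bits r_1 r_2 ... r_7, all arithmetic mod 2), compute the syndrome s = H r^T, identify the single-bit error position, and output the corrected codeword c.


s = (1, 1, 1)^T, error position = 7, corrected codeword c = 0110011

Compute s = H r^T mod 2 one row at a time:
  s_1 = 0 + 0 + 1 + 0 = 1 ≡ 1 (mod 2).
  s_2 = 1 + 1 + 1 + 0 = 3 ≡ 1 (mod 2).
  s_3 = 0 + 1 + 0 + 0 = 1 ≡ 1 (mod 2).
s = (1, 1, 1)^T — this equals column 7 of H (binary 111), so error is at position 7.
Correct: flip bit 7 of r = 0110010 to get c = 0110011.


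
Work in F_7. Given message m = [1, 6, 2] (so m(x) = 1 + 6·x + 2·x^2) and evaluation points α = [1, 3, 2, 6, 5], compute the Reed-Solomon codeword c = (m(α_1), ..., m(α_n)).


c = [2, 2, 0, 4, 4]

Message polynomial: m(x) = 1 + 6·x + 2·x^2 (mod 7).
For each evaluation point α_i, compute m(α_i) mod 7:
  α_1 = 1: Horner steps 2 → 1 → 2, so m(1) = 2.
  α_2 = 3: Horner steps 2 → 5 → 2, so m(3) = 2.
  α_3 = 2: Horner steps 2 → 3 → 0, so m(2) = 0.
  α_4 = 6: Horner steps 2 → 4 → 4, so m(6) = 4.
  α_5 = 5: Horner steps 2 → 2 → 4, so m(5) = 4.
Codeword c = [2, 2, 0, 4, 4] ∈ F_7^5.


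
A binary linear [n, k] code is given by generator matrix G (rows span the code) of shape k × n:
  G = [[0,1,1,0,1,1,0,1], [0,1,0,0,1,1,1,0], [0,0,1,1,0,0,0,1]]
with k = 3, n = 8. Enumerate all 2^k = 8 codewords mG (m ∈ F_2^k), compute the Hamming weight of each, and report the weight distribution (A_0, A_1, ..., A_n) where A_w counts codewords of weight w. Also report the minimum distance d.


Weight distribution: A_0 = 1, A_2 = 1, A_3 = 2, A_4 = 2, A_5 = 1, A_7 = 1. Minimum distance d = 2.

Enumerate all 2^3 = 8 messages m ∈ F_2^3.
For each, compute codeword c = mG in F_2^8, then tally its weight.
  m = 000 → c = 00000000, weight = 0.
  m = 100 → c = 01101101, weight = 5.
  m = 010 → c = 01001110, weight = 4.
  m = 110 → c = 00100011, weight = 3.
  m = 001 → c = 00110001, weight = 3.
  m = 101 → c = 01011100, weight = 4.
  m = 011 → c = 01111111, weight = 7.
  m = 111 → c = 00010010, weight = 2.
Tally weights:
  weight 0: 1 codewords.
  weight 2: 1 codewords.
  weight 3: 2 codewords.
  weight 4: 2 codewords.
  weight 5: 1 codewords.
  weight 7: 1 codewords.
Minimum distance d = smallest w > 0 with A_w > 0 = 2.
Sanity: Σ A_w = 8 = 2^3 = 8 ✓.


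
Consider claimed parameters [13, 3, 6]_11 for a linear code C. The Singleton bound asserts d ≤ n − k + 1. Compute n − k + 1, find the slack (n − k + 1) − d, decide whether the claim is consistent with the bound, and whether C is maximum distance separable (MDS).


Singleton RHS = n − k + 1 = 11, slack = 5, bound satisfied, not MDS.

Singleton bound: d ≤ n − k + 1.
Here n = 13, k = 3, so n − k + 1 = 11.
Given d = 6, check d ≤ 11: YES.
Slack = (n − k + 1) − d = 5.
The code is NOT MDS (slack = 5 > 0).
Description: the claimed parameters are [13, 3, 6]_11; such a code would be non-MDS.


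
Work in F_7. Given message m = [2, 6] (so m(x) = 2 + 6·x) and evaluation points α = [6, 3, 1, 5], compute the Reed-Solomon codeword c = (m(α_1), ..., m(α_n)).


c = [3, 6, 1, 4]

Message polynomial: m(x) = 2 + 6·x (mod 7).
For each evaluation point α_i, compute m(α_i) mod 7:
  α_1 = 6: Horner steps 6 → 3, so m(6) = 3.
  α_2 = 3: Horner steps 6 → 6, so m(3) = 6.
  α_3 = 1: Horner steps 6 → 1, so m(1) = 1.
  α_4 = 5: Horner steps 6 → 4, so m(5) = 4.
Codeword c = [3, 6, 1, 4] ∈ F_7^4.


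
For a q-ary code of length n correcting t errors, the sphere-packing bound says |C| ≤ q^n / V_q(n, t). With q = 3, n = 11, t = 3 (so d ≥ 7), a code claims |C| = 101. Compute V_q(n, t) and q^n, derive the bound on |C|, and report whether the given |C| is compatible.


V_q(n, t) = 1563, q^n = 177147, Hamming bound = 113, |C| = 101 ≤ bound (satisfied).

Step 1: Compute V_q(n, t) = Σ_{j=0}^3 C(n, j) (q−1)^j.
  j = 0: C(11,0)·(2)^0 = 1·1 = 1.
  j = 1: C(11,1)·(2)^1 = 11·2 = 22.
  j = 2: C(11,2)·(2)^2 = 55·4 = 220.
  j = 3: C(11,3)·(2)^3 = 165·8 = 1320.
  V_q(n, t) = 1 + 22 + 220 + 1320 = 1563.
Step 2: q^n = 3^11 = 177147.
Step 3: Hamming bound ⌊q^n / V_q(n,t)⌋ = ⌊177147/1563⌋ = 113.
Step 4: Compare |C| = 101 to 113: satisfied.
The claimed |C| lies below the Hamming bound.


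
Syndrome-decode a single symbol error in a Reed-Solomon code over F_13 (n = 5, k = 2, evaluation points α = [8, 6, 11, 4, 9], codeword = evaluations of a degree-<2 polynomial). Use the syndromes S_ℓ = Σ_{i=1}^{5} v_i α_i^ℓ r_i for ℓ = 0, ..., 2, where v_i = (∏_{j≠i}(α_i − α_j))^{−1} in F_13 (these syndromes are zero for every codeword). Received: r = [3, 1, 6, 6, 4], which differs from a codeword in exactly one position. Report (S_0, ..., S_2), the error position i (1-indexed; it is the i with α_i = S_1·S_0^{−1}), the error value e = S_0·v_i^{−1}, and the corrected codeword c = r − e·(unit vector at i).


S = (1, 4, 3), error at position 4, error magnitude e = 7, c = [3, 1, 6, 12, 4].

Step 1: column multipliers v_i = (∏_{j≠i}(α_i − α_j))^{−1} mod 13.
  i = 1 (α = 8): (8−6)(8−11)(8−4)(8−9) = 2·(−3)·4·(−1) = 24 ≡ 11, so v_1 = 11^{−1} = 6 (mod 13).
  i = 2 (α = 6): (6−8)(6−11)(6−4)(6−9) = (−2)·(−5)·2·(−3) = −60 ≡ 5, so v_2 = 5^{−1} = 8 (mod 13).
  i = 3 (α = 11): (11−8)(11−6)(11−4)(11−9) = 3·5·7·2 = 210 ≡ 2, so v_3 = 2^{−1} = 7 (mod 13).
  i = 4 (α = 4): (4−8)(4−6)(4−11)(4−9) = (−4)·(−2)·(−7)·(−5) = 280 ≡ 7, so v_4 = 7^{−1} = 2 (mod 13).
  i = 5 (α = 9): (9−8)(9−6)(9−11)(9−4) = 1·3·(−2)·5 = −30 ≡ 9, so v_5 = 9^{−1} = 3 (mod 13).
  v = [6, 8, 7, 2, 3].
Step 2: syndromes of r = [3, 1, 6, 6, 4] (all sums mod 13).
  S_0 = Σ v_i r_i = 6·3 + 8·1 + 7·6 + 2·6 + 3·4 = 92 ≡ 1.
  S_1 = Σ v_i α_i r_i = 6·8·3 + 8·6·1 + 7·11·6 + 2·4·6 + 3·9·4 = 810 ≡ 4.
  α_i^2 mod 13 = [12, 10, 4, 3, 3].
  S_2 = Σ v_i α_i^2 r_i = 6·12·3 + 8·10·1 + 7·4·6 + 2·3·6 + 3·3·4 = 536 ≡ 3.
  S = (1, 4, 3) ≠ 0, so r is not a codeword (an error is present).
Step 3: locate the error. For a single error e at position i, S_ℓ = v_i·e·α_i^ℓ, so α_err = S_1/S_0.
  S_0^{−1} = 1^{−1} = 1 (mod 13), so α_err = 4·1 = 4 ≡ 4 = α_4. Error position i = 4.
  Consistency check: S_2/S_1 = 3·10 = 30 ≡ 4 = α_err ✓ (single-error assumption holds).
Step 4: error magnitude e = S_0/v_4 = S_0·∏_{j≠4}(α_4 − α_j) = 1·7 = 7 ≡ 7 (mod 13).
Step 5: correct position 4: c_4 = r_4 − e = 6 − 7 ≡ 12 (mod 13). Hence c = [3, 1, 6, 12, 4].
  Check: interpolating c through the α_i gives m(x) = 8 + 1·x (degree < 2) with m(α_i) = c_i for every i, so c is indeed a codeword.


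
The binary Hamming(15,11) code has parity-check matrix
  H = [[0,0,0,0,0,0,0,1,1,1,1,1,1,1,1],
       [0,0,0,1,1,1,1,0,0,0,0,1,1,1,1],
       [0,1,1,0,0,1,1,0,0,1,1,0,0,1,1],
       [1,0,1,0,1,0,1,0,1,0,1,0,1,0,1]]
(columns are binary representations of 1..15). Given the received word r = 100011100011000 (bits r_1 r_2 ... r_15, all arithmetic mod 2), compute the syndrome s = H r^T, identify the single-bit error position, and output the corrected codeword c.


s = (0, 0, 1, 0)^T, error position = 2, corrected codeword c = 110011100011000

Compute s = H r^T mod 2 one row at a time:
  s_1 = 0 + 0 + 0 + 1 + 1 + 0 + 0 + 0 = 2 ≡ 0 (mod 2).
  s_2 = 0 + 1 + 1 + 1 + 1 + 0 + 0 + 0 = 4 ≡ 0 (mod 2).
  s_3 = 0 + 0 + 1 + 1 + 0 + 1 + 0 + 0 = 3 ≡ 1 (mod 2).
  s_4 = 1 + 0 + 1 + 1 + 0 + 1 + 0 + 0 = 4 ≡ 0 (mod 2).
s = (0, 0, 1, 0)^T — this equals column 2 of H (binary 0010), so error is at position 2.
Correct: flip bit 2 of r = 100011100011000 to get c = 110011100011000.


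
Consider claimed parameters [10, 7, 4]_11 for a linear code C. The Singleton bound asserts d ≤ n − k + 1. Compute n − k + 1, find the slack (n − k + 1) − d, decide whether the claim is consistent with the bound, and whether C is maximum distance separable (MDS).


Singleton RHS = n − k + 1 = 4, slack = 0, bound satisfied, MDS.

Singleton bound: d ≤ n − k + 1.
Here n = 10, k = 7, so n − k + 1 = 4.
Given d = 4, check d ≤ 4: YES.
Slack = (n − k + 1) − d = 0.
The code is MDS (slack = 0).
Description: the claimed parameters are [10, 7, 4]_11; such a code would be MDS (meets Singleton bound).


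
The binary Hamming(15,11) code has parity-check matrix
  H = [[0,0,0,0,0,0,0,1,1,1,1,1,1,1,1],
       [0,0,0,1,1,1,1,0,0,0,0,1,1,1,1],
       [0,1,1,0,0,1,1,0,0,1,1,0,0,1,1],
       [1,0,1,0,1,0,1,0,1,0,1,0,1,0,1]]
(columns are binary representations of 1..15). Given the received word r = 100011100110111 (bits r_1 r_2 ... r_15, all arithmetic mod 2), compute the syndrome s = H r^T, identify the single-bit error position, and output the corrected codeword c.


s = (1, 0, 0, 0)^T, error position = 8, corrected codeword c = 100011110110111

Compute s = H r^T mod 2 one row at a time:
  s_1 = 0 + 0 + 1 + 1 + 0 + 1 + 1 + 1 = 5 ≡ 1 (mod 2).
  s_2 = 0 + 1 + 1 + 1 + 0 + 1 + 1 + 1 = 6 ≡ 0 (mod 2).
  s_3 = 0 + 0 + 1 + 1 + 1 + 1 + 1 + 1 = 6 ≡ 0 (mod 2).
  s_4 = 1 + 0 + 1 + 1 + 0 + 1 + 1 + 1 = 6 ≡ 0 (mod 2).
s = (1, 0, 0, 0)^T — this equals column 8 of H (binary 1000), so error is at position 8.
Correct: flip bit 8 of r = 100011100110111 to get c = 100011110110111.


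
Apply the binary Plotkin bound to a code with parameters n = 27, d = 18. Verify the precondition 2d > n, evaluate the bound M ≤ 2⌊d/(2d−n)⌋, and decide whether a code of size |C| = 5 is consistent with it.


Plotkin bound M ≤ 4; given |C| = 5 > bound (violated).

Check applicability: 2d = 36, n = 27.
2d − n = 9 > 0, so Plotkin applies.
Compute d/(2d−n) = 18/9 ≈ 2.0000.
⌊d/(2d−n)⌋ = 2.
Plotkin bound: M ≤ 2·2 = 4.
Given |C| = 5, check: VIOLATED.
This |C| is above the Plotkin bound, so no binary code with n = 27, d = 18 and 5 codewords exists.


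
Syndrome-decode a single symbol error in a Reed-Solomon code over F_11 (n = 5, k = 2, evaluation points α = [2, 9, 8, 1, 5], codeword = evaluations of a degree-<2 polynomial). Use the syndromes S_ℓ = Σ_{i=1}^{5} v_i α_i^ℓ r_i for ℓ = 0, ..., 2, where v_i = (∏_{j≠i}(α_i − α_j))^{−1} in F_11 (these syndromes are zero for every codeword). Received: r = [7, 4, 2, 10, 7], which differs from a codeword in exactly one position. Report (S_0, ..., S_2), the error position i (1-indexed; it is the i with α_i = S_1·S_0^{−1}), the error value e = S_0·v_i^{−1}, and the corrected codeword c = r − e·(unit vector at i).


S = (1, 2, 4), error at position 1, error magnitude e = 6, c = [1, 4, 2, 10, 7].

Step 1: column multipliers v_i = (∏_{j≠i}(α_i − α_j))^{−1} mod 11.
  i = 1 (α = 2): (2−9)(2−8)(2−1)(2−5) = (−7)·(−6)·1·(−3) = −126 ≡ 6, so v_1 = 6^{−1} = 2 (mod 11).
  i = 2 (α = 9): (9−2)(9−8)(9−1)(9−5) = 7·1·8·4 = 224 ≡ 4, so v_2 = 4^{−1} = 3 (mod 11).
  i = 3 (α = 8): (8−2)(8−9)(8−1)(8−5) = 6·(−1)·7·3 = −126 ≡ 6, so v_3 = 6^{−1} = 2 (mod 11).
  i = 4 (α = 1): (1−2)(1−9)(1−8)(1−5) = (−1)·(−8)·(−7)·(−4) = 224 ≡ 4, so v_4 = 4^{−1} = 3 (mod 11).
  i = 5 (α = 5): (5−2)(5−9)(5−8)(5−1) = 3·(−4)·(−3)·4 = 144 ≡ 1, so v_5 = 1^{−1} = 1 (mod 11).
  v = [2, 3, 2, 3, 1].
Step 2: syndromes of r = [7, 4, 2, 10, 7] (all sums mod 11).
  S_0 = Σ v_i r_i = 2·7 + 3·4 + 2·2 + 3·10 + 1·7 = 67 ≡ 1.
  S_1 = Σ v_i α_i r_i = 2·2·7 + 3·9·4 + 2·8·2 + 3·1·10 + 1·5·7 = 233 ≡ 2.
  α_i^2 mod 11 = [4, 4, 9, 1, 3].
  S_2 = Σ v_i α_i^2 r_i = 2·4·7 + 3·4·4 + 2·9·2 + 3·1·10 + 1·3·7 = 191 ≡ 4.
  S = (1, 2, 4) ≠ 0, so r is not a codeword (an error is present).
Step 3: locate the error. For a single error e at position i, S_ℓ = v_i·e·α_i^ℓ, so α_err = S_1/S_0.
  S_0^{−1} = 1^{−1} = 1 (mod 11), so α_err = 2·1 = 2 ≡ 2 = α_1. Error position i = 1.
  Consistency check: S_2/S_1 = 4·6 = 24 ≡ 2 = α_err ✓ (single-error assumption holds).
Step 4: error magnitude e = S_0/v_1 = S_0·∏_{j≠1}(α_1 − α_j) = 1·6 = 6 ≡ 6 (mod 11).
Step 5: correct position 1: c_1 = r_1 − e = 7 − 6 ≡ 1 (mod 11). Hence c = [1, 4, 2, 10, 7].
  Check: interpolating c through the α_i gives m(x) = 8 + 2·x (degree < 2) with m(α_i) = c_i for every i, so c is indeed a codeword.


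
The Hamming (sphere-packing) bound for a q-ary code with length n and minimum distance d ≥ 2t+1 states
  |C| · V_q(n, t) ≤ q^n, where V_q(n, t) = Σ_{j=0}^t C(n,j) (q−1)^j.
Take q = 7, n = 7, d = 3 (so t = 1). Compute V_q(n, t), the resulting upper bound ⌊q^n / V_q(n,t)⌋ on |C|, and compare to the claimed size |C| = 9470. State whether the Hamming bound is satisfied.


V_q(n, t) = 43, q^n = 823543, Hamming bound = 19152, |C| = 9470 ≤ bound (satisfied).

Step 1: Compute V_q(n, t) = Σ_{j=0}^1 C(n, j) (q−1)^j.
  j = 0: C(7,0)·(6)^0 = 1·1 = 1.
  j = 1: C(7,1)·(6)^1 = 7·6 = 42.
  V_q(n, t) = 1 + 42 = 43.
Step 2: q^n = 7^7 = 823543.
Step 3: Hamming bound ⌊q^n / V_q(n,t)⌋ = ⌊823543/43⌋ = 19152.
Step 4: Compare |C| = 9470 to 19152: satisfied.
The claimed |C| lies below the Hamming bound.
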